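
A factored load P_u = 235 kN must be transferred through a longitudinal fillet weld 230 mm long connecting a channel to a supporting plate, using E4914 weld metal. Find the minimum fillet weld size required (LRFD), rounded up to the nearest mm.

E49XX → F_EXX = 490 MPa.
Total weld length L = 230 mm.
Required throat t_e = P_u / (φ × 0.6 F_EXX × L) = 235 / (0.75 × 0.6 × 490 × 230 × 10⁻³) = 4.634 mm.
Required leg w = t_e / 0.707 = 6.554 mm → use 7 mm.

w = 7 mm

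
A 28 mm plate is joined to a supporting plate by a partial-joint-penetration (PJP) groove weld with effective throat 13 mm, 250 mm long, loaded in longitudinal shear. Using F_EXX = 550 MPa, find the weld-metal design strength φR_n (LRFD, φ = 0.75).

Effective throat (given) t_e = 13 mm.
A_we = 13 × 250 = 3250 mm².
F_nw = 0.6 F_EXX = 330 MPa.
φR_n = 0.75 × 330 × 3250 × 10⁻³ = 804.4 kN.

φR_n ≈ 804 kN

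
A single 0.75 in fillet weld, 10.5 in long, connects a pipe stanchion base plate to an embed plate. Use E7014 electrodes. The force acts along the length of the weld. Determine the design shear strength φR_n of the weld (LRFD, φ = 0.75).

φR_n ≈ 175 kip

E70XX → F_EXX = 70 ksi.
Effective throat t_e = 0.707 × 0.75 = 0.5302 in.
Total length L = 10.5 in; A_we = 0.5302 × 10.5 = 5.568 in².
F_nw = 0.6 F_EXX = 0.6 × 70 = 42 ksi.
φR_n = 0.75 × 42 × 5.568 = 175.4 kip.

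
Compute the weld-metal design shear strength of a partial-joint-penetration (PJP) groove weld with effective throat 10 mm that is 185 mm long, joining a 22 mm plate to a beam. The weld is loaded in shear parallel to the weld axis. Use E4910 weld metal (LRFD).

E49XX → F_EXX = 490 MPa.
Effective throat (given) t_e = 10 mm.
A_we = 10 × 185 = 1850 mm².
F_nw = 0.6 F_EXX = 294 MPa.
φR_n = 0.75 × 294 × 1850 × 10⁻³ = 407.9 kN.

φR_n ≈ 408 kN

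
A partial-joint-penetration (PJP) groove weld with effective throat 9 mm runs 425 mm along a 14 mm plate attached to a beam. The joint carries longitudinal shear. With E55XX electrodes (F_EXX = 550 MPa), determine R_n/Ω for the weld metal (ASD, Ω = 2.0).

Effective throat (given) t_e = 9 mm.
A_we = 9 × 425 = 3825 mm².
F_nw = 0.6 F_EXX = 330 MPa.
R_n/Ω = (330 × 3825) / 2.0 × 10⁻³ = 631.1 kN.

R_n/Ω ≈ 631 kN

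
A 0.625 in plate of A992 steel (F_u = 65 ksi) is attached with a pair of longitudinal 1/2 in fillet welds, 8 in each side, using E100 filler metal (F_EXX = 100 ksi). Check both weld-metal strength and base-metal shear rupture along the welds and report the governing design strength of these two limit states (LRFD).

φR_n ≈ 255 kips (weld metal governs)

t_e = 0.707 × 0.5 = 0.3535 in; L = 16 in.
Weld metal: φR_n = 0.75 × 0.6 × 100 × 0.3535 × 16 = 254.5 kips.
Base metal (shear rupture): φR_n = 0.75 × 0.6 × 65 × 0.625 × 16 = 292.5 kips.
Governing: weld metal.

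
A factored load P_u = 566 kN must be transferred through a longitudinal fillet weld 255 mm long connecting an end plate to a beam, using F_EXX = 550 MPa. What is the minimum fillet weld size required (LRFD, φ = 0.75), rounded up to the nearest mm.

Total weld length L = 255 mm.
Required throat t_e = P_u / (φ × 0.6 F_EXX × L) = 566 / (0.75 × 0.6 × 550 × 255 × 10⁻³) = 8.968 mm.
Required leg w = t_e / 0.707 = 12.68 mm → use 13 mm.

w = 13 mm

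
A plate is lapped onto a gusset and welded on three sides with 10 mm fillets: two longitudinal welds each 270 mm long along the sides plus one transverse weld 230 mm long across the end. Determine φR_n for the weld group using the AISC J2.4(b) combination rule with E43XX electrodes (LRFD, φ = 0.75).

φR_n ≈ 1100 kN

E43XX → F_EXX = 430 MPa.
t_e = 0.707 × 10 = 7.07 mm.
R_nwl = 0.6 × 430 × 7.07 × 540 × 10⁻³ = 985 kN (longitudinal, 2 welds).
R_nwt = 0.6 × 430 × 7.07 × 230 × 10⁻³ = 419.5 kN (transverse, base value).
(i) R_nwl + R_nwt = 1405 kN; (ii) 0.85 R_nwl + 1.5 R_nwt = 1467 kN.
R_n = max = 1467 kN [governs: (ii)]; φR_n = 1100 kN.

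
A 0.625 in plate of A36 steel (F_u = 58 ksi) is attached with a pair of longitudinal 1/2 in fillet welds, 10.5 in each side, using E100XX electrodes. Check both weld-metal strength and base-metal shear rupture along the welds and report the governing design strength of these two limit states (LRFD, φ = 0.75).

φR_n ≈ 334 kip (weld metal governs)

E100XX → F_EXX = 100 ksi.
t_e = 0.707 × 0.5 = 0.3535 in; L = 21 in.
Weld metal: φR_n = 0.75 × 0.6 × 100 × 0.3535 × 21 = 334.1 kip.
Base metal (shear rupture): φR_n = 0.75 × 0.6 × 58 × 0.625 × 21 = 342.6 kip.
Governing: weld metal.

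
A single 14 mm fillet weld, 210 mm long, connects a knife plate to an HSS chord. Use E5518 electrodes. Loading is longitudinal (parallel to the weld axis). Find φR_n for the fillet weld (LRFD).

E55XX → F_EXX = 550 MPa.
Effective throat t_e = 0.707 × 14 = 9.898 mm.
Total length L = 210 mm; A_we = 9.898 × 210 = 2079 mm².
F_nw = 0.6 F_EXX = 0.6 × 550 = 330 MPa.
φR_n = 0.75 × 330 × 2079 × 10⁻³ = 514.4 kN.

φR_n ≈ 514 kN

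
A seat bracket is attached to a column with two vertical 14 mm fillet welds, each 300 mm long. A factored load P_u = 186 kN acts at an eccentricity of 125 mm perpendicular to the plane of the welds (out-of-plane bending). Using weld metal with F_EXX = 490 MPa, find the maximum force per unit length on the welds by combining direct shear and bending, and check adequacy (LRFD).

L_w = 2 × 300 = 600 mm; section modulus (unit throat) S = 2 × L²/6 = 30000 mm².
Direct shear f_v = P/L_w = 186×10³/600 = 310 N/mm.
Moment M = P × e = 186×10³ × 125 = 23250000 N·mm; bending f_b = M/S = 775 N/mm.
f_max = √(f_v² + f_b²) = √(310² + 775²) = 834.7 N/mm.
φr_n = 0.75 × 0.6 × 490 × (0.707 × 14) = 2183 N/mm → adequate.

f_max ≈ 835 N/mm; adequate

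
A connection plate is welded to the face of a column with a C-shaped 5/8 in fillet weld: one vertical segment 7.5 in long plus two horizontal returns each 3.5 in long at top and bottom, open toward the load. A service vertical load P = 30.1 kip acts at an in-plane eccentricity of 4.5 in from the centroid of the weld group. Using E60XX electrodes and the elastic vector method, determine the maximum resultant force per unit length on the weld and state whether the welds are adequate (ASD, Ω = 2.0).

E60XX → F_EXX = 60 ksi.
Total weld length L_w = 14.5 in. Treat welds as unit-width lines.
Centroid: x̄ = 2×3.5×1.75 / 14.5 = 0.8448 in from the vertical weld.
Polar moment about centroid: J = I_x + I_y = [7.5³/12 + 2×3.5×3.75²] + [7.5×0.8448² + 2(3.5³/12 + 3.5×0.9052²)] = 151.8 in³.
Direct shear f_v = P/L_w = 30.1 / 14.5 = 2.076 kip/in (vertical).
Torsion M = P·e = 30.1 × 4.5 = 135.45 kip·in.
Critical point at (x, y) = (2.655, 3.75) from centroid. f_tx = M·y/J = 3.345 kip/in; f_ty = M·x/J = 2.369 kip/in.
Resultant f_max = √[f_tx² + (f_v + f_ty)²] = √[3.345² + (2.076 + 2.369)²] = 5.563 kip/in.
Capacity per unit length: r_n/Ω = (1/2.0) × 0.6 × 60 × (0.707 × 0.625) = 7.954 kip/in.
5.563 ≤ 7.954 → adequate.

f_max ≈ 5.56 kip/in; adequate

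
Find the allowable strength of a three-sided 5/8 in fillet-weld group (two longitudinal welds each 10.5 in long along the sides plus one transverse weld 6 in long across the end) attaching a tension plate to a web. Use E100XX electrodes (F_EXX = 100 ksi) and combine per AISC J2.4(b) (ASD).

t_e = 0.707 × 0.625 = 0.4419 in.
R_nwl = 0.6 × 100 × 0.4419 × 21 = 556.8 kips (longitudinal, 2 welds).
R_nwt = 0.6 × 100 × 0.4419 × 6 = 159.1 kips (transverse, base value).
(i) R_nwl + R_nwt = 715.8 kips; (ii) 0.85 R_nwl + 1.5 R_nwt = 711.9 kips.
R_n = max = 715.8 kips [governs: (i)]; R_n/Ω = 357.9 kips.

R_n/Ω ≈ 358 kips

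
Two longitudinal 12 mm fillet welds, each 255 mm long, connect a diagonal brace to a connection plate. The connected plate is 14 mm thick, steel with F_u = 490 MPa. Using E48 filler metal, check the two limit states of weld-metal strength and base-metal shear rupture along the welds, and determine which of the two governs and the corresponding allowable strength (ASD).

R_n/Ω ≈ 623 kN (weld metal governs)

E48XX → F_EXX = 480 MPa.
t_e = 0.707 × 12 = 8.484 mm; L = 510 mm.
Weld metal: R_n/Ω = (1/2.0) × 0.6 × 480 × 8.484 × 510 × 10⁻³ = 623.1 kN.
Base metal (shear rupture): R_n/Ω = (1/2.0) × 0.6 × 490 × 14 × 510 × 10⁻³ = 1050 kN.
Governing: weld metal.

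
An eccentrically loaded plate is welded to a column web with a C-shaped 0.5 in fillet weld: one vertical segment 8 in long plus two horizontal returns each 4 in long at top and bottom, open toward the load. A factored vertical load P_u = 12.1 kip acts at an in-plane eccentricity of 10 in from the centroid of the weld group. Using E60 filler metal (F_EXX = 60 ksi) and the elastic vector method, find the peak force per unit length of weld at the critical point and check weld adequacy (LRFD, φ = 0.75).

f_max ≈ 3.57 kip/in; adequate

Total weld length L_w = 16 in. Treat welds as unit-width lines.
Centroid: x̄ = 2×4×2 / 16 = 1 in from the vertical weld.
Polar moment about centroid: J = I_x + I_y = [8³/12 + 2×4×4²] + [8×1² + 2(4³/12 + 4×1²)] = 197.3 in³.
Direct shear f_v = P/L_w = 12.1 / 16 = 0.7562 kip/in (vertical).
Torsion M = P·e = 12.1 × 10 = 121 kip·in.
Critical point at (x, y) = (3, 4) from centroid. f_tx = M·y/J = 2.453 kip/in; f_ty = M·x/J = 1.84 kip/in.
Resultant f_max = √[f_tx² + (f_v + f_ty)²] = √[2.453² + (0.7562 + 1.84)²] = 3.571 kip/in.
Capacity per unit length: φr_n = 0.75 × 0.6 × 60 × (0.707 × 0.5) = 9.544 kip/in.
3.571 ≤ 9.544 → adequate.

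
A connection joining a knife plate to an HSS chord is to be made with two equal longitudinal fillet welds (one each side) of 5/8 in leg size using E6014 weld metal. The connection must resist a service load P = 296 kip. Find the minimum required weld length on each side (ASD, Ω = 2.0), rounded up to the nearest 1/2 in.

E60XX → F_EXX = 60 ksi.
Throat t_e = 0.707 × 0.625 = 0.4419 in.
r_n/Ω = (0.6 × 60 × 0.4419) / 2.0 = 7.954 kip/in.
L_req = P / (r_n/Ω) = 296 / 7.954 = 37.22 in total.
Per side: 37.22 / 2 = 18.61 in.
Round up → use L = 19 in on each side.

L = 19 in on each side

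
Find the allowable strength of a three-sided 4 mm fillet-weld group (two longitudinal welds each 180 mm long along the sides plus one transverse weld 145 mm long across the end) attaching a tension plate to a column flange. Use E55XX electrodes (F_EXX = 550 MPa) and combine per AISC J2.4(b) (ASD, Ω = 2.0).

t_e = 0.707 × 4 = 2.828 mm.
R_nwl = 0.6 × 550 × 2.828 × 360 × 10⁻³ = 336 kN (longitudinal, 2 welds).
R_nwt = 0.6 × 550 × 2.828 × 145 × 10⁻³ = 135.3 kN (transverse, base value).
(i) R_nwl + R_nwt = 471.3 kN; (ii) 0.85 R_nwl + 1.5 R_nwt = 488.6 kN.
R_n = max = 488.6 kN [governs: (ii)]; R_n/Ω = 244.3 kN.

R_n/Ω ≈ 244 kN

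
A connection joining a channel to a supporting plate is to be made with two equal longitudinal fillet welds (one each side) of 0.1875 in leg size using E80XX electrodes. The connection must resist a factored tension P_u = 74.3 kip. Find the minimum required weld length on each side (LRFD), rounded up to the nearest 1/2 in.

L = 8 in on each side

E80XX → F_EXX = 80 ksi.
Throat t_e = 0.707 × 0.1875 = 0.1326 in.
φr_n = 0.75 × 0.6 × 80 × 0.1326 = 4.772 kip/in.
L_req = P_u / φr_n = 74.3 / 4.772 = 15.57 in total.
Per side: 15.57 / 2 = 7.785 in.
Round up → use L = 8 in on each side.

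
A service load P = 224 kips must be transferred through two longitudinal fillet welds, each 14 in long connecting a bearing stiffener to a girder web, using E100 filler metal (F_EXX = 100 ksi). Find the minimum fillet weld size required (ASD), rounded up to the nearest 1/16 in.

w = 7/16 in

Total weld length L = 28 in.
Required throat t_e = P × Ω / (0.6 F_EXX × L) = 224 × 2.0 / (0.6 × 100 × 28) = 0.2667 in.
Required leg w = t_e / 0.707 = 0.3772 in → use 7/16 in.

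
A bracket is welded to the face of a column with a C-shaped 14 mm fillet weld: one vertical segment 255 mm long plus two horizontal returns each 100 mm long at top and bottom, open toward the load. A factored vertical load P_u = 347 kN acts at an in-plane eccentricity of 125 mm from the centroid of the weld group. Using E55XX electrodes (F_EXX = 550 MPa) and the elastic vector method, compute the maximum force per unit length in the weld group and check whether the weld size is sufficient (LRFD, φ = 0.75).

f_max ≈ 1800 N/mm; adequate

Total weld length L_w = 455 mm. Treat welds as unit-width lines.
Centroid: x̄ = 2×100×50 / 455 = 21.98 mm from the vertical weld.
Polar moment about centroid: J = I_x + I_y = [255³/12 + 2×100×127.5²] + [255×21.98² + 2(100³/12 + 100×28.02²)] = 5080000 mm³.
Direct shear f_v = P/L_w = 347×10³ / 455 = 762.6 N/mm (vertical).
Torsion M = P·e = 347×10³ × 125 = 43375000 N·mm.
Critical point at (x, y) = (78.02, 127.5) from centroid. f_tx = M·y/J = 1089 N/mm; f_ty = M·x/J = 666.2 N/mm.
Resultant f_max = √[f_tx² + (f_v + f_ty)²] = √[1089² + (762.6 + 666.2)²] = 1796 N/mm.
Capacity per unit length: φr_n = 0.75 × 0.6 × 550 × (0.707 × 14) = 2450 N/mm.
1796 ≤ 2450 → adequate.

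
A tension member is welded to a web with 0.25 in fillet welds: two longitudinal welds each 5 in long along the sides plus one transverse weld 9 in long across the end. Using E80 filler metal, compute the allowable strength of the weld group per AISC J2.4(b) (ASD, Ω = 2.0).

E80XX → F_EXX = 80 ksi.
t_e = 0.707 × 0.25 = 0.1767 in.
R_nwl = 0.6 × 80 × 0.1767 × 10 = 84.84 kips (longitudinal, 2 welds).
R_nwt = 0.6 × 80 × 0.1767 × 9 = 76.36 kips (transverse, base value).
(i) R_nwl + R_nwt = 161.2 kips; (ii) 0.85 R_nwl + 1.5 R_nwt = 186.6 kips.
R_n = max = 186.6 kips [governs: (ii)]; R_n/Ω = 93.32 kips.

R_n/Ω ≈ 93.3 kips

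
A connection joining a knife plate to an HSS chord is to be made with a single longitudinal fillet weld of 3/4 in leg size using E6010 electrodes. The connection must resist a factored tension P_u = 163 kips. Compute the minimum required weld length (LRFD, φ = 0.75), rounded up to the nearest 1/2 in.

L = 11.5 in

E60XX → F_EXX = 60 ksi.
Throat t_e = 0.707 × 0.75 = 0.5302 in.
φr_n = 0.75 × 0.6 × 60 × 0.5302 = 14.32 kips/in.
L_req = P_u / φr_n = 163 / 14.32 = 11.39 in total.
Round up → use L = 11.5 in.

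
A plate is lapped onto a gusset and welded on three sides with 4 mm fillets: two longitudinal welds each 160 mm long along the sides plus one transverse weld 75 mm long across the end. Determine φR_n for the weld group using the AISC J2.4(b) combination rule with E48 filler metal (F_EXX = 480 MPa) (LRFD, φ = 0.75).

φR_n ≈ 241 kN

t_e = 0.707 × 4 = 2.828 mm.
R_nwl = 0.6 × 480 × 2.828 × 320 × 10⁻³ = 260.6 kN (longitudinal, 2 welds).
R_nwt = 0.6 × 480 × 2.828 × 75 × 10⁻³ = 61.08 kN (transverse, base value).
(i) R_nwl + R_nwt = 321.7 kN; (ii) 0.85 R_nwl + 1.5 R_nwt = 313.2 kN.
R_n = max = 321.7 kN [governs: (i)]; φR_n = 241.3 kN.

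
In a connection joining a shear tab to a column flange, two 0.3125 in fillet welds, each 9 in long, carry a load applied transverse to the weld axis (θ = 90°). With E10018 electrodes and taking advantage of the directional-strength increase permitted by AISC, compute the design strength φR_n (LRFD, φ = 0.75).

E100XX → F_EXX = 100 ksi.
t_e = 0.707 × 0.3125 = 0.2209 in; A_we = 0.2209 × 18 = 3.977 in².
Directional factor: 1.0 + 0.5 sin^1.5(90°) = 1.5.
F_nw = 0.6 × 100 × 1.5 = 90 ksi.
φR_n = 0.75 × 90 × 3.977 = 268.4 kip.

φR_n ≈ 268 kip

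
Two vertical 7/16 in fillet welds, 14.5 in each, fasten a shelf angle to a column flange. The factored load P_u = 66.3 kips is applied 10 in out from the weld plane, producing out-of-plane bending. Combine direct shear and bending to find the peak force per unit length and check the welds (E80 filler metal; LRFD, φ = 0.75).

E80XX → F_EXX = 80 ksi.
L_w = 2 × 14.5 = 29 in; section modulus (unit throat) S = 2 × L²/6 = 70.08 in².
Direct shear f_v = P/L_w = 66.3/29 = 2.286 kip/in.
Moment M = P × e = 66.3 × 10 = 663 kip·in; bending f_b = M/S = 9.46 kip/in.
f_max = √(f_v² + f_b²) = √(2.286² + 9.46²) = 9.732 kip/in.
φr_n = 0.75 × 0.6 × 80 × (0.707 × 0.4375) = 11.14 kip/in → adequate.

f_max ≈ 9.73 kip/in; adequate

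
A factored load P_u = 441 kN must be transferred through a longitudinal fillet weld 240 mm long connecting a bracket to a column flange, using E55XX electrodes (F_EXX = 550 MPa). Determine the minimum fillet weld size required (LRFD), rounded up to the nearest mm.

w = 11 mm

Total weld length L = 240 mm.
Required throat t_e = P_u / (φ × 0.6 F_EXX × L) = 441 / (0.75 × 0.6 × 550 × 240 × 10⁻³) = 7.424 mm.
Required leg w = t_e / 0.707 = 10.5 mm → use 11 mm.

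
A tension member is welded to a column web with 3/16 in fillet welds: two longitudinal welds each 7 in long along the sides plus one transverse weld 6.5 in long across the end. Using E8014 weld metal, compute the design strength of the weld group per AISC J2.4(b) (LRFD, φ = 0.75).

E80XX → F_EXX = 80 ksi.
t_e = 0.707 × 0.1875 = 0.1326 in.
R_nwl = 0.6 × 80 × 0.1326 × 14 = 89.08 kips (longitudinal, 2 welds).
R_nwt = 0.6 × 80 × 0.1326 × 6.5 = 41.36 kips (transverse, base value).
(i) R_nwl + R_nwt = 130.4 kips; (ii) 0.85 R_nwl + 1.5 R_nwt = 137.8 kips.
R_n = max = 137.8 kips [governs: (ii)]; φR_n = 103.3 kips.

φR_n ≈ 103 kips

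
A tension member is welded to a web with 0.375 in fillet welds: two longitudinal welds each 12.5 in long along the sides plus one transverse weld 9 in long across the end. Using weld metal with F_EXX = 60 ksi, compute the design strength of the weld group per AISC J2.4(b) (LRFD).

φR_n ≈ 249 kips

t_e = 0.707 × 0.375 = 0.2651 in.
R_nwl = 0.6 × 60 × 0.2651 × 25 = 238.6 kips (longitudinal, 2 welds).
R_nwt = 0.6 × 60 × 0.2651 × 9 = 85.9 kips (transverse, base value).
(i) R_nwl + R_nwt = 324.5 kips; (ii) 0.85 R_nwl + 1.5 R_nwt = 331.7 kips.
R_n = max = 331.7 kips [governs: (ii)]; φR_n = 248.8 kips.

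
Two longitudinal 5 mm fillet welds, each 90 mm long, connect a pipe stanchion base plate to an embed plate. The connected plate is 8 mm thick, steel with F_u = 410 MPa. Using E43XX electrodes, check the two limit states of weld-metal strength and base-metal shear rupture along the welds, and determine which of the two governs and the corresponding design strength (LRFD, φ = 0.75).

φR_n ≈ 123 kN (weld metal governs)

E43XX → F_EXX = 430 MPa.
t_e = 0.707 × 5 = 3.535 mm; L = 180 mm.
Weld metal: φR_n = 0.75 × 0.6 × 430 × 3.535 × 180 × 10⁻³ = 123.1 kN.
Base metal (shear rupture): φR_n = 0.75 × 0.6 × 410 × 8 × 180 × 10⁻³ = 265.7 kN.
Governing: weld metal.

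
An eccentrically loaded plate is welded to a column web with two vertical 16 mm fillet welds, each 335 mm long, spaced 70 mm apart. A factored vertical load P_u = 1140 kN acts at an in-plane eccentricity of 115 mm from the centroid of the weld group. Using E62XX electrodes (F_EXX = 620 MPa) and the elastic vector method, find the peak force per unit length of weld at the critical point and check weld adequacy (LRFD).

Total weld length L_w = 670 mm. Treat welds as unit-width lines.
Polar moment about centroid: J = 2[d³/12 + d(b/2)²] = 2[335³/12 + 335×35²] = 7087000 mm³.
Direct shear f_v = P/L_w = 1140×10³ / 670 = 1701 N/mm (vertical).
Torsion M = P·e = 1140×10³ × 115 = 131100000 N·mm.
Critical point at (x, y) = (35, 167.5) from centroid. f_tx = M·y/J = 3099 N/mm; f_ty = M·x/J = 647.5 N/mm.
Resultant f_max = √[f_tx² + (f_v + f_ty)²] = √[3099² + (1701 + 647.5)²] = 3888 N/mm.
Capacity per unit length: φr_n = 0.75 × 0.6 × 620 × (0.707 × 16) = 3156 N/mm.
3888 > 3156 → NOT adequate.

f_max ≈ 3890 N/mm; NOT adequate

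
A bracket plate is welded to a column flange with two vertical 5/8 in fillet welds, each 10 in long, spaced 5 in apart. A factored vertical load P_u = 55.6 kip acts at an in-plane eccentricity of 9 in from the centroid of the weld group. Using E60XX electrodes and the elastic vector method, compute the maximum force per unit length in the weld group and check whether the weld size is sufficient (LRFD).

f_max ≈ 11.1 kip/in; adequate

E60XX → F_EXX = 60 ksi.
Total weld length L_w = 20 in. Treat welds as unit-width lines.
Polar moment about centroid: J = 2[d³/12 + d(b/2)²] = 2[10³/12 + 10×2.5²] = 291.7 in³.
Direct shear f_v = P/L_w = 55.6 / 20 = 2.78 kip/in (vertical).
Torsion M = P·e = 55.6 × 9 = 500.4 kip·in.
Critical point at (x, y) = (2.5, 5) from centroid. f_tx = M·y/J = 8.578 kip/in; f_ty = M·x/J = 4.289 kip/in.
Resultant f_max = √[f_tx² + (f_v + f_ty)²] = √[8.578² + (2.78 + 4.289)²] = 11.12 kip/in.
Capacity per unit length: φr_n = 0.75 × 0.6 × 60 × (0.707 × 0.625) = 11.93 kip/in.
11.12 ≤ 11.93 → adequate.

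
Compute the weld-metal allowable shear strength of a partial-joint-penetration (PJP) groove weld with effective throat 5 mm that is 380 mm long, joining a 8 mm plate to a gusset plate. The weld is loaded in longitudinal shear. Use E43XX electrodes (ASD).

E43XX → F_EXX = 430 MPa.
Effective throat (given) t_e = 5 mm.
A_we = 5 × 380 = 1900 mm².
F_nw = 0.6 F_EXX = 258 MPa.
R_n/Ω = (258 × 1900) / 2.0 × 10⁻³ = 245.1 kN.

R_n/Ω ≈ 245 kN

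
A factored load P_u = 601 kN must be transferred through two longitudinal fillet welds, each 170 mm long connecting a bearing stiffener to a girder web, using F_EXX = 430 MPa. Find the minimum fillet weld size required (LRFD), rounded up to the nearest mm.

Total weld length L = 340 mm.
Required throat t_e = P_u / (φ × 0.6 F_EXX × L) = 601 / (0.75 × 0.6 × 430 × 340 × 10⁻³) = 9.135 mm.
Required leg w = t_e / 0.707 = 12.92 mm → use 13 mm.

w = 13 mm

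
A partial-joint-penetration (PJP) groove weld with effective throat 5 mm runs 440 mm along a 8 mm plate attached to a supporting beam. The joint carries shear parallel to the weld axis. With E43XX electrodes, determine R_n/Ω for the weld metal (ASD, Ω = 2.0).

E43XX → F_EXX = 430 MPa.
Effective throat (given) t_e = 5 mm.
A_we = 5 × 440 = 2200 mm².
F_nw = 0.6 F_EXX = 258 MPa.
R_n/Ω = (258 × 2200) / 2.0 × 10⁻³ = 283.8 kN.

R_n/Ω ≈ 284 kN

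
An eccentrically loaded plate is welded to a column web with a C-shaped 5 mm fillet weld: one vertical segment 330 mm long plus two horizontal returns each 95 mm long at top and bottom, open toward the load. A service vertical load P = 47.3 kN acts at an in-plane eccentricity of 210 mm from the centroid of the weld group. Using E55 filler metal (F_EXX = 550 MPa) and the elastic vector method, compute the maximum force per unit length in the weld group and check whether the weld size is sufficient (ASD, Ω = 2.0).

Total weld length L_w = 520 mm. Treat welds as unit-width lines.
Centroid: x̄ = 2×95×47.5 / 520 = 17.36 mm from the vertical weld.
Polar moment about centroid: J = I_x + I_y = [330³/12 + 2×95×165²] + [330×17.36² + 2(95³/12 + 95×30.14²)] = 8582000 mm³.
Direct shear f_v = P/L_w = 47.3×10³ / 520 = 90.96 N/mm (vertical).
Torsion M = P·e = 47.3×10³ × 210 = 9933000 N·mm.
Critical point at (x, y) = (77.64, 165) from centroid. f_tx = M·y/J = 191 N/mm; f_ty = M·x/J = 89.86 N/mm.
Resultant f_max = √[f_tx² + (f_v + f_ty)²] = √[191² + (90.96 + 89.86)²] = 263 N/mm.
Capacity per unit length: r_n/Ω = (1/2.0) × 0.6 × 550 × (0.707 × 5) = 583.3 N/mm.
263 ≤ 583.3 → adequate.

f_max ≈ 263 N/mm; adequate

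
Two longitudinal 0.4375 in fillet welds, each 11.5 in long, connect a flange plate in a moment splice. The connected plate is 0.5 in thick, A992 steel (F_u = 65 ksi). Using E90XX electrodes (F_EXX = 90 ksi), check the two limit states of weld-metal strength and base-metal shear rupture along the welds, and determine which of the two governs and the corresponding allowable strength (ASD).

R_n/Ω ≈ 192 kip (weld metal governs)

t_e = 0.707 × 0.4375 = 0.3093 in; L = 23 in.
Weld metal: R_n/Ω = (1/2.0) × 0.6 × 90 × 0.3093 × 23 = 192.1 kip.
Base metal (shear rupture): R_n/Ω = (1/2.0) × 0.6 × 65 × 0.5 × 23 = 224.2 kip.
Governing: weld metal.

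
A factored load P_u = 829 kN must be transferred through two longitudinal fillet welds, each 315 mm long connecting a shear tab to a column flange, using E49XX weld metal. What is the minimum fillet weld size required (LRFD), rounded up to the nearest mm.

w = 9 mm

E49XX → F_EXX = 490 MPa.
Total weld length L = 630 mm.
Required throat t_e = P_u / (φ × 0.6 F_EXX × L) = 829 / (0.75 × 0.6 × 490 × 630 × 10⁻³) = 5.968 mm.
Required leg w = t_e / 0.707 = 8.441 mm → use 9 mm.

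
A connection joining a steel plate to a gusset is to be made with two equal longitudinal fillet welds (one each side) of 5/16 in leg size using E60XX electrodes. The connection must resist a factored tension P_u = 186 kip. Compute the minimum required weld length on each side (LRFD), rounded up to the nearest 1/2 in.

E60XX → F_EXX = 60 ksi.
Throat t_e = 0.707 × 0.3125 = 0.2209 in.
φr_n = 0.75 × 0.6 × 60 × 0.2209 = 5.965 kip/in.
L_req = P_u / φr_n = 186 / 5.965 = 31.18 in total.
Per side: 31.18 / 2 = 15.59 in.
Round up → use L = 16 in on each side.

L = 16 in on each side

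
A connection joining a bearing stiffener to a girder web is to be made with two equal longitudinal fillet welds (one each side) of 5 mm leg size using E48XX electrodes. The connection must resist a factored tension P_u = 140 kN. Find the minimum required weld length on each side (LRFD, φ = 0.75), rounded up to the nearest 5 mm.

E48XX → F_EXX = 480 MPa.
Throat t_e = 0.707 × 5 = 3.535 mm.
φr_n = 0.75 × 0.6 × 480 × 3.535 × 10⁻³ = 0.7636 kN/mm.
L_req = P_u / φr_n = 140 / 0.7636 = 183.4 mm total.
Per side: 183.4 / 2 = 91.68 mm.
Round up → use L = 95 mm on each side.

L = 95 mm on each side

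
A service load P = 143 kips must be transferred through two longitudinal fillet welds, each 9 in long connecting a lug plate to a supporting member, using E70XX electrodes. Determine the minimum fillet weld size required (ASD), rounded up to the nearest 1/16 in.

w = 9/16 in

E70XX → F_EXX = 70 ksi.
Total weld length L = 18 in.
Required throat t_e = P × Ω / (0.6 F_EXX × L) = 143 × 2.0 / (0.6 × 70 × 18) = 0.3783 in.
Required leg w = t_e / 0.707 = 0.5351 in → use 9/16 in.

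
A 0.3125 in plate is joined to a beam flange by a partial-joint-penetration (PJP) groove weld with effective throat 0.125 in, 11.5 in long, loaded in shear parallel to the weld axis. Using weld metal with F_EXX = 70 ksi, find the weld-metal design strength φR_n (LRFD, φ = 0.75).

φR_n ≈ 45.3 kip

Effective throat (given) t_e = 0.125 in.
A_we = 0.125 × 11.5 = 1.438 in².
F_nw = 0.6 F_EXX = 42 ksi.
φR_n = 0.75 × 42 × 1.438 = 45.28 kip.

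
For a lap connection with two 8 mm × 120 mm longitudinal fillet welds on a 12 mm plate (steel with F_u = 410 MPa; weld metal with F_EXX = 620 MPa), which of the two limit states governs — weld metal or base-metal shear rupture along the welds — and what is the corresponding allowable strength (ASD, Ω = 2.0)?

t_e = 0.707 × 8 = 5.656 mm; L = 240 mm.
Weld metal: R_n/Ω = (1/2.0) × 0.6 × 620 × 5.656 × 240 × 10⁻³ = 252.5 kN.
Base metal (shear rupture): R_n/Ω = (1/2.0) × 0.6 × 410 × 12 × 240 × 10⁻³ = 354.2 kN.
Governing: weld metal.

R_n/Ω ≈ 252 kN (weld metal governs)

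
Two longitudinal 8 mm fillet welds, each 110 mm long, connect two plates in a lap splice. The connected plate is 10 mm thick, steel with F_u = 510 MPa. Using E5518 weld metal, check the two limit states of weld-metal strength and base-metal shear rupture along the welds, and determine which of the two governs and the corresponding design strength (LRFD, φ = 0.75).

φR_n ≈ 308 kN (weld metal governs)

E55XX → F_EXX = 550 MPa.
t_e = 0.707 × 8 = 5.656 mm; L = 220 mm.
Weld metal: φR_n = 0.75 × 0.6 × 550 × 5.656 × 220 × 10⁻³ = 308 kN.
Base metal (shear rupture): φR_n = 0.75 × 0.6 × 510 × 10 × 220 × 10⁻³ = 504.9 kN.
Governing: weld metal.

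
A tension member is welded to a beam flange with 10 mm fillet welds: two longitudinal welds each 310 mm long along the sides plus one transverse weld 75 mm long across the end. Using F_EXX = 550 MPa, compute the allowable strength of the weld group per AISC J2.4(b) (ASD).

R_n/Ω ≈ 811 kN

t_e = 0.707 × 10 = 7.07 mm.
R_nwl = 0.6 × 550 × 7.07 × 620 × 10⁻³ = 1447 kN (longitudinal, 2 welds).
R_nwt = 0.6 × 550 × 7.07 × 75 × 10⁻³ = 175 kN (transverse, base value).
(i) R_nwl + R_nwt = 1622 kN; (ii) 0.85 R_nwl + 1.5 R_nwt = 1492 kN.
R_n = max = 1622 kN [governs: (i)]; R_n/Ω = 810.8 kN.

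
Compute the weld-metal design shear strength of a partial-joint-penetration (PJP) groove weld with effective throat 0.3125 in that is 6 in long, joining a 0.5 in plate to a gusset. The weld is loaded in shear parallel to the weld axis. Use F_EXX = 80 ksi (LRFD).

Effective throat (given) t_e = 0.3125 in.
A_we = 0.3125 × 6 = 1.875 in².
F_nw = 0.6 F_EXX = 48 ksi.
φR_n = 0.75 × 48 × 1.875 = 67.5 kip.

φR_n ≈ 67.5 kip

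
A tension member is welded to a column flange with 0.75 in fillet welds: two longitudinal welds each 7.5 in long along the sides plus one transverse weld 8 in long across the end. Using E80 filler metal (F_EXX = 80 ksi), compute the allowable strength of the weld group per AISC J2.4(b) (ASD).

t_e = 0.707 × 0.75 = 0.5302 in.
R_nwl = 0.6 × 80 × 0.5302 × 15 = 381.8 kips (longitudinal, 2 welds).
R_nwt = 0.6 × 80 × 0.5302 × 8 = 203.6 kips (transverse, base value).
(i) R_nwl + R_nwt = 585.4 kips; (ii) 0.85 R_nwl + 1.5 R_nwt = 629.9 kips.
R_n = max = 629.9 kips [governs: (ii)]; R_n/Ω = 315 kips.

R_n/Ω ≈ 315 kips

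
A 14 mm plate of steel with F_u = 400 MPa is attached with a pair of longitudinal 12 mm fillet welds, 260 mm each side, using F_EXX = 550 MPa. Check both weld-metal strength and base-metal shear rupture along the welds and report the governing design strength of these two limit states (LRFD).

t_e = 0.707 × 12 = 8.484 mm; L = 520 mm.
Weld metal: φR_n = 0.75 × 0.6 × 550 × 8.484 × 520 × 10⁻³ = 1092 kN.
Base metal (shear rupture): φR_n = 0.75 × 0.6 × 400 × 14 × 520 × 10⁻³ = 1310 kN.
Governing: weld metal.

φR_n ≈ 1090 kN (weld metal governs)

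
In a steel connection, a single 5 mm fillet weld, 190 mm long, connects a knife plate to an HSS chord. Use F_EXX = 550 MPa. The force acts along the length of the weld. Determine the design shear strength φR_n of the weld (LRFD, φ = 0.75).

φR_n ≈ 166 kN

Effective throat t_e = 0.707 × 5 = 3.535 mm.
Total length L = 190 mm; A_we = 3.535 × 190 = 671.6 mm².
F_nw = 0.6 F_EXX = 0.6 × 550 = 330 MPa.
φR_n = 0.75 × 330 × 671.6 × 10⁻³ = 166.2 kN.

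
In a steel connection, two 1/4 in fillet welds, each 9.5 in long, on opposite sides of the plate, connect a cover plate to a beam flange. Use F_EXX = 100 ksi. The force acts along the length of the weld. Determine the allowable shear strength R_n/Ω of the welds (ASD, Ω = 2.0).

Effective throat t_e = 0.707 × 0.25 = 0.1767 in.
Total length L = 19 in; A_we = 0.1767 × 19 = 3.358 in².
F_nw = 0.6 F_EXX = 0.6 × 100 = 60 ksi.
R_n = 60 × 3.358 = 201.5 kips; R_n/Ω = 201.5/2.0 = 100.7 kips.

R_n/Ω ≈ 101 kips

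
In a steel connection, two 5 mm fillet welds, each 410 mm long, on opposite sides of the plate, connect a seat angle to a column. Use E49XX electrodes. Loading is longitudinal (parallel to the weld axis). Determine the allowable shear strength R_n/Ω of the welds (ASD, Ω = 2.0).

R_n/Ω ≈ 426 kN

E49XX → F_EXX = 490 MPa.
Effective throat t_e = 0.707 × 5 = 3.535 mm.
Total length L = 820 mm; A_we = 3.535 × 820 = 2899 mm².
F_nw = 0.6 F_EXX = 0.6 × 490 = 294 MPa.
R_n = 294 × 2899 × 10⁻³ = 852.2 kN; R_n/Ω = 852.2/2.0 = 426.1 kN.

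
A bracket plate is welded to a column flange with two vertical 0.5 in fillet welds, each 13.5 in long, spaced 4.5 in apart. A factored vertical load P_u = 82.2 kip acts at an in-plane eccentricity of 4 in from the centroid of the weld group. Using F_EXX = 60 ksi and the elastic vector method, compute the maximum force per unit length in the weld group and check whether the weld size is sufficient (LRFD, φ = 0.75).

f_max ≈ 5.98 kip/in; adequate

Total weld length L_w = 27 in. Treat welds as unit-width lines.
Polar moment about centroid: J = 2[d³/12 + d(b/2)²] = 2[13.5³/12 + 13.5×2.25²] = 546.8 in³.
Direct shear f_v = P/L_w = 82.2 / 27 = 3.044 kip/in (vertical).
Torsion M = P·e = 82.2 × 4 = 328.8 kip·in.
Critical point at (x, y) = (2.25, 6.75) from centroid. f_tx = M·y/J = 4.059 kip/in; f_ty = M·x/J = 1.353 kip/in.
Resultant f_max = √[f_tx² + (f_v + f_ty)²] = √[4.059² + (3.044 + 1.353)²] = 5.985 kip/in.
Capacity per unit length: φr_n = 0.75 × 0.6 × 60 × (0.707 × 0.5) = 9.544 kip/in.
5.985 ≤ 9.544 → adequate.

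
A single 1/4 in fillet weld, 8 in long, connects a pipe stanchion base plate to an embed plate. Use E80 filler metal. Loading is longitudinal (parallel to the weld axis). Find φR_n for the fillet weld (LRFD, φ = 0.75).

φR_n ≈ 50.9 kips

E80XX → F_EXX = 80 ksi.
Effective throat t_e = 0.707 × 0.25 = 0.1767 in.
Total length L = 8 in; A_we = 0.1767 × 8 = 1.414 in².
F_nw = 0.6 F_EXX = 0.6 × 80 = 48 ksi.
φR_n = 0.75 × 48 × 1.414 = 50.9 kips.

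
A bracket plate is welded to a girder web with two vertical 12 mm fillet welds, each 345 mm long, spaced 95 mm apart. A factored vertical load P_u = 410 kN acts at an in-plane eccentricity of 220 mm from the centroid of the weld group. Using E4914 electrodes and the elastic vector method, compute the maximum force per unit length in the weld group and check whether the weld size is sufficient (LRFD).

E49XX → F_EXX = 490 MPa.
Total weld length L_w = 690 mm. Treat welds as unit-width lines.
Polar moment about centroid: J = 2[d³/12 + d(b/2)²] = 2[345³/12 + 345×47.5²] = 8401000 mm³.
Direct shear f_v = P/L_w = 410×10³ / 690 = 594.2 N/mm (vertical).
Torsion M = P·e = 410×10³ × 220 = 90200000 N·mm.
Critical point at (x, y) = (47.5, 172.5) from centroid. f_tx = M·y/J = 1852 N/mm; f_ty = M·x/J = 510 N/mm.
Resultant f_max = √[f_tx² + (f_v + f_ty)²] = √[1852² + (594.2 + 510)²] = 2156 N/mm.
Capacity per unit length: φr_n = 0.75 × 0.6 × 490 × (0.707 × 12) = 1871 N/mm.
2156 > 1871 → NOT adequate.

f_max ≈ 2160 N/mm; NOT adequate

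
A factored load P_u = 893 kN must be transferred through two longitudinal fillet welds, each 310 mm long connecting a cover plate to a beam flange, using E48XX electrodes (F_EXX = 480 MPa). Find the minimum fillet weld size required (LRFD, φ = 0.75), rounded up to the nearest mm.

w = 10 mm

Total weld length L = 620 mm.
Required throat t_e = P_u / (φ × 0.6 F_EXX × L) = 893 / (0.75 × 0.6 × 480 × 620 × 10⁻³) = 6.668 mm.
Required leg w = t_e / 0.707 = 9.432 mm → use 10 mm.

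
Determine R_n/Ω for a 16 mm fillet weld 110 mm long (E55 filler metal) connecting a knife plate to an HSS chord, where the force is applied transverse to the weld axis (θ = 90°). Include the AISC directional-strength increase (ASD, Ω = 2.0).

E55XX → F_EXX = 550 MPa.
t_e = 0.707 × 16 = 11.31 mm; A_we = 11.31 × 110 = 1244 mm².
Directional factor: 1.0 + 0.5 sin^1.5(90°) = 1.5.
F_nw = 0.6 × 550 × 1.5 = 495 MPa.
R_n/Ω = (495 × 1244) / 2.0 × 10⁻³ = 308 kN.

R_n/Ω ≈ 308 kN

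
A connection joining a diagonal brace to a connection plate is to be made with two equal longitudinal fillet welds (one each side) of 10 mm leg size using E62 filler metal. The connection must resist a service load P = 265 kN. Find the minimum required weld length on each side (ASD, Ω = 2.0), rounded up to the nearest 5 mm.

L = 105 mm on each side

E62XX → F_EXX = 620 MPa.
Throat t_e = 0.707 × 10 = 7.07 mm.
r_n/Ω = (0.6 × 620 × 7.07) / 2.0 = 1315 N/mm = 1.315 kN/mm.
L_req = P / (r_n/Ω) = 265 / 1.315 = 201.5 mm total.
Per side: 201.5 / 2 = 100.8 mm.
Round up → use L = 105 mm on each side.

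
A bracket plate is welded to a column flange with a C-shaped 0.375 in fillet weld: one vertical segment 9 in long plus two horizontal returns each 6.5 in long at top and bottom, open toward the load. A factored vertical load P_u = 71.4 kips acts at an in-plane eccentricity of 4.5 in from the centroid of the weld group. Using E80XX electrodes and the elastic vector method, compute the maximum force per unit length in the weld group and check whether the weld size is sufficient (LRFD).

E80XX → F_EXX = 80 ksi.
Total weld length L_w = 22 in. Treat welds as unit-width lines.
Centroid: x̄ = 2×6.5×3.25 / 22 = 1.92 in from the vertical weld.
Polar moment about centroid: J = I_x + I_y = [9³/12 + 2×6.5×4.5²] + [9×1.92² + 2(6.5³/12 + 6.5×1.33²)] = 425.9 in³.
Direct shear f_v = P/L_w = 71.4 / 22 = 3.245 kip/in (vertical).
Torsion M = P·e = 71.4 × 4.5 = 321.3 kip·in.
Critical point at (x, y) = (4.58, 4.5) from centroid. f_tx = M·y/J = 3.394 kip/in; f_ty = M·x/J = 3.454 kip/in.
Resultant f_max = √[f_tx² + (f_v + f_ty)²] = √[3.394² + (3.245 + 3.454)²] = 7.511 kip/in.
Capacity per unit length: φr_n = 0.75 × 0.6 × 80 × (0.707 × 0.375) = 9.544 kip/in.
7.511 ≤ 9.544 → adequate.

f_max ≈ 7.51 kip/in; adequate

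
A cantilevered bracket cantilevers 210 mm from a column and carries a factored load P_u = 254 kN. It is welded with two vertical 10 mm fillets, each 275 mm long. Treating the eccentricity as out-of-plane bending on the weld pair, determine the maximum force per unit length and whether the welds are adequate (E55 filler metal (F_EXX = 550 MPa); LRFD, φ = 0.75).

L_w = 2 × 275 = 550 mm; section modulus (unit throat) S = 2 × L²/6 = 25210 mm².
Direct shear f_v = P/L_w = 254×10³/550 = 461.8 N/mm.
Moment M = P × e = 254×10³ × 210 = 53340000 N·mm; bending f_b = M/S = 2116 N/mm.
f_max = √(f_v² + f_b²) = √(461.8² + 2116²) = 2166 N/mm.
φr_n = 0.75 × 0.6 × 550 × (0.707 × 10) = 1750 N/mm → NOT adequate.

f_max ≈ 2170 N/mm; NOT adequate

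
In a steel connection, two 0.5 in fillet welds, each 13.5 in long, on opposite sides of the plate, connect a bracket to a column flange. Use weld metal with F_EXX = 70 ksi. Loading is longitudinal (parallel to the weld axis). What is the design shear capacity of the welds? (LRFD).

Effective throat t_e = 0.707 × 0.5 = 0.3535 in.
Total length L = 27 in; A_we = 0.3535 × 27 = 9.544 in².
F_nw = 0.6 F_EXX = 0.6 × 70 = 42 ksi.
φR_n = 0.75 × 42 × 9.544 = 300.7 kip.

φR_n ≈ 301 kip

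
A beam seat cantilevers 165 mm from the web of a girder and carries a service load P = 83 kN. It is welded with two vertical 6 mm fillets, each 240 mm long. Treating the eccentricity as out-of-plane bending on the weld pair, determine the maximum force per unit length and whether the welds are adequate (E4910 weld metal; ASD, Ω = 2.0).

f_max ≈ 734 N/mm; NOT adequate

E49XX → F_EXX = 490 MPa.
L_w = 2 × 240 = 480 mm; section modulus (unit throat) S = 2 × L²/6 = 19200 mm².
Direct shear f_v = P/L_w = 83×10³/480 = 172.9 N/mm.
Moment M = P × e = 83×10³ × 165 = 13695000 N·mm; bending f_b = M/S = 713.3 N/mm.
f_max = √(f_v² + f_b²) = √(172.9² + 713.3²) = 733.9 N/mm.
r_n/Ω = (1/2.0) × 0.6 × 490 × (0.707 × 6) = 623.6 N/mm → NOT adequate.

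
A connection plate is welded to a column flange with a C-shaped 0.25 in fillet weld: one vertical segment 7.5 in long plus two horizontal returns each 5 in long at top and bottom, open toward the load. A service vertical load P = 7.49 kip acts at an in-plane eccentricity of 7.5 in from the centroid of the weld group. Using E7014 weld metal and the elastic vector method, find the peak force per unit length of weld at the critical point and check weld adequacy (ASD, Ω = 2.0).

E70XX → F_EXX = 70 ksi.
Total weld length L_w = 17.5 in. Treat welds as unit-width lines.
Centroid: x̄ = 2×5×2.5 / 17.5 = 1.429 in from the vertical weld.
Polar moment about centroid: J = I_x + I_y = [7.5³/12 + 2×5×3.75²] + [7.5×1.429² + 2(5³/12 + 5×1.071²)] = 223.4 in³.
Direct shear f_v = P/L_w = 7.49 / 17.5 = 0.428 kip/in (vertical).
Torsion M = P·e = 7.49 × 7.5 = 56.175 kip·in.
Critical point at (x, y) = (3.571, 3.75) from centroid. f_tx = M·y/J = 0.943 kip/in; f_ty = M·x/J = 0.8981 kip/in.
Resultant f_max = √[f_tx² + (f_v + f_ty)²] = √[0.943² + (0.428 + 0.8981)²] = 1.627 kip/in.
Capacity per unit length: r_n/Ω = (1/2.0) × 0.6 × 70 × (0.707 × 0.25) = 3.712 kip/in.
1.627 ≤ 3.712 → adequate.

f_max ≈ 1.63 kip/in; adequate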